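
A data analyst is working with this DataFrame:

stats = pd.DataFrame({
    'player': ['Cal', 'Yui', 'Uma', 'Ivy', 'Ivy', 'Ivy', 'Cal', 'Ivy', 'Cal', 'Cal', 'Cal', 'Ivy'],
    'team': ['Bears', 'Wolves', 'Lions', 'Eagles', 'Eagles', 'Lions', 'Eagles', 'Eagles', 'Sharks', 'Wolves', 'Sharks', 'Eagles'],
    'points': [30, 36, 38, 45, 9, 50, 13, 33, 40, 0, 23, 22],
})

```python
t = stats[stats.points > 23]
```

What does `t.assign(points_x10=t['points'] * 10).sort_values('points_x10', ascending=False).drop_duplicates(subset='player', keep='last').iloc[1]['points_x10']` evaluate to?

filter rows where points > 23:
  player    team  points
0    Cal   Bears      30
1    Yui  Wolves      36
2    Uma   Lions      38
3    Ivy  Eagles      45
5    Ivy   Lions      50
7    Ivy  Eagles      33
8    Cal  Sharks      40
add column points_x10 = t['points'] * 10:
  player    team  points  points_x10
0    Cal   Bears      30         300
1    Yui  Wolves      36         360
2    Uma   Lions      38         380
3    Ivy  Eagles      45         450
5    Ivy   Lions      50         500
7    Ivy  Eagles      33         330
8    Cal  Sharks      40         400
sort by points_x10 descending:
  player    team  points  points_x10
5    Ivy   Lions      50         500
3    Ivy  Eagles      45         450
8    Cal  Sharks      40         400
2    Uma   Lions      38         380
1    Yui  Wolves      36         360
7    Ivy  Eagles      33         330
0    Cal   Bears      30         300
drop duplicate player (keep=last):
  player    team  points  points_x10
2    Uma   Lions      38         380
1    Yui  Wolves      36         360
7    Ivy  Eagles      33         330
0    Cal   Bears      30         300

360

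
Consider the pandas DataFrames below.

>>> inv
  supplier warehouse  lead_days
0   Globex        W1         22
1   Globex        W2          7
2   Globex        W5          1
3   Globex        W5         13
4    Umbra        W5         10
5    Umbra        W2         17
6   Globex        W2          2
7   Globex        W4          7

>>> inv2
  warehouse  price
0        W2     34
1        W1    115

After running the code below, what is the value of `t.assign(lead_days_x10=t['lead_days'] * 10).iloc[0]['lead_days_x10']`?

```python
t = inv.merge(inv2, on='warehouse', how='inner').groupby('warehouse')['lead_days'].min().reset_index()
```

220

merge on 'warehouse' (how='inner') → 4 rows:
  supplier warehouse  lead_days  price
0   Globex        W1         22    115
1   Globex        W2          7     34
2    Umbra        W2         17     34
3   Globex        W2          2     34
group by warehouse, min of lead_days:
warehouse
W1    22
W2     2
Name: lead_days, dtype: int64
reset_index():
  warehouse  lead_days
0        W1         22
1        W2          2
add column lead_days_x10 = t['lead_days'] * 10:
  warehouse  lead_days  lead_days_x10
0        W1         22            220
1        W2          2             20
Taking the value at position 0, column 'lead_days_x10' gives 220.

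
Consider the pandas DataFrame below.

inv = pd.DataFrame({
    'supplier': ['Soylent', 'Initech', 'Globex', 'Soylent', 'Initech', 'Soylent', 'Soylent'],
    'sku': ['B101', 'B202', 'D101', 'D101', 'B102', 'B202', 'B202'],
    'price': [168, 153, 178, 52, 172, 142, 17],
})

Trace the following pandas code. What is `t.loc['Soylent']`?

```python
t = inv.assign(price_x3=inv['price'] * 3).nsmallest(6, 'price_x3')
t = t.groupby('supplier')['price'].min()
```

add column price_x3 = inv['price'] * 3:
  supplier   sku  price  price_x3
0  Soylent  B101    168       504
1  Initech  B202    153       459
2   Globex  D101    178       534
3  Soylent  D101     52       156
4  Initech  B102    172       516
5  Soylent  B202    142       426
6  Soylent  B202     17        51
take 6 rows with smallest price_x3:
  supplier   sku  price  price_x3
6  Soylent  B202     17        51
3  Soylent  D101     52       156
5  Soylent  B202    142       426
1  Initech  B202    153       459
0  Soylent  B101    168       504
4  Initech  B102    172       516
group by supplier, min of price:
supplier
Initech    153
Soylent     17
Name: price, dtype: int64
value at index 'Soylent' → 17

17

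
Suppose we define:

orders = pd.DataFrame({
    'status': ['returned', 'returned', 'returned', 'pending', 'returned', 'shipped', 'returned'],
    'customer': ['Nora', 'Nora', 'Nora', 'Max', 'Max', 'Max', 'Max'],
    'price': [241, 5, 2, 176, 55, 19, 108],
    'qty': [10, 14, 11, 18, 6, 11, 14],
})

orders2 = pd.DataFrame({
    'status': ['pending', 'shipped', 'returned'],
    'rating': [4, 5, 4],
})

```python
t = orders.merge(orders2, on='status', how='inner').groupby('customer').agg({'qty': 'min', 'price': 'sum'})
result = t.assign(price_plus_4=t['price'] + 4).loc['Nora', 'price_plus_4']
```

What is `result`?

252

merge on 'status' (how='inner') → 7 rows:
     status customer  price  qty  rating
0  returned     Nora    241   10       4
1  returned     Nora      5   14       4
2  returned     Nora      2   11       4
3   pending      Max    176   18       4
4  returned      Max     55    6       4
5   shipped      Max     19   11       5
6  returned      Max    108   14       4
group by customer: min(qty), sum(price):
          qty  price
customer            
Max         6    358
Nora       10    248
add column price_plus_4 = t['price'] + 4:
          qty  price  price_plus_4
customer                          
Max         6    358           362
Nora       10    248           252
value at row 'Nora', column 'price_plus_4' → 252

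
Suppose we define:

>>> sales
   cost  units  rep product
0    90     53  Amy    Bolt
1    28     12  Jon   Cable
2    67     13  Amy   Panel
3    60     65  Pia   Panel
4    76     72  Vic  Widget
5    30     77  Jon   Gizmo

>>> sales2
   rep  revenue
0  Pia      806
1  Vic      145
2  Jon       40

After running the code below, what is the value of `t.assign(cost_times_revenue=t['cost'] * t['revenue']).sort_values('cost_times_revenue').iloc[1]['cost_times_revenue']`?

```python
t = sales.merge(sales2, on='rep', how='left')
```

1200.0

merge on 'rep' (how='left') → 6 rows:
   cost  units  rep product  revenue
0    90     53  Amy    Bolt      NaN
1    28     12  Jon   Cable     40.0
2    67     13  Amy   Panel      NaN
3    60     65  Pia   Panel    806.0
4    76     72  Vic  Widget    145.0
5    30     77  Jon   Gizmo     40.0
add column cost_times_revenue = t['cost'] * t['revenue']:
   cost  units  rep product  revenue  cost_times_revenue
0    90     53  Amy    Bolt      NaN                 NaN
1    28     12  Jon   Cable     40.0              1120.0
2    67     13  Amy   Panel      NaN                 NaN
3    60     65  Pia   Panel    806.0             48360.0
4    76     72  Vic  Widget    145.0             11020.0
5    30     77  Jon   Gizmo     40.0              1200.0
sort by cost_times_revenue:
   cost  units  rep product  revenue  cost_times_revenue
1    28     12  Jon   Cable     40.0              1120.0
5    30     77  Jon   Gizmo     40.0              1200.0
4    76     72  Vic  Widget    145.0             11020.0
3    60     65  Pia   Panel    806.0             48360.0
0    90     53  Amy    Bolt      NaN                 NaN
2    67     13  Amy   Panel      NaN                 NaN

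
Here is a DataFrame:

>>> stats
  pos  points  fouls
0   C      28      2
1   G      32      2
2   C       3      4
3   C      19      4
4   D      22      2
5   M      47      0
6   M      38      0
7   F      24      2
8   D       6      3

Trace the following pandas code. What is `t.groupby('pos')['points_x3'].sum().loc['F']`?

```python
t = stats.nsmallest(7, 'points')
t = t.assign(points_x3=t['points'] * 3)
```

72

take 7 rows with smallest points:
  pos  points  fouls
2   C       3      4
8   D       6      3
3   C      19      4
4   D      22      2
7   F      24      2
0   C      28      2
1   G      32      2
add column points_x3 = t['points'] * 3:
  pos  points  fouls  points_x3
2   C       3      4          9
8   D       6      3         18
3   C      19      4         57
4   D      22      2         66
7   F      24      2         72
0   C      28      2         84
1   G      32      2         96
group by pos, sum of points_x3:
pos
C    150
D     84
F     72
G     96
Name: points_x3, dtype: int64
Then the value at index 'F': 72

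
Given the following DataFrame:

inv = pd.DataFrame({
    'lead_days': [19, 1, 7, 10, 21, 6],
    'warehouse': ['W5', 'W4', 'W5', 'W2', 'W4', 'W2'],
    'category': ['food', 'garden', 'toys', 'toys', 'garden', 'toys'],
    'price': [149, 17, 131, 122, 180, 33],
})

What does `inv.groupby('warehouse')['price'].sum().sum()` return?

632

group by warehouse, sum of price:
warehouse
W2    155
W4    197
W5    280
Name: price, dtype: int64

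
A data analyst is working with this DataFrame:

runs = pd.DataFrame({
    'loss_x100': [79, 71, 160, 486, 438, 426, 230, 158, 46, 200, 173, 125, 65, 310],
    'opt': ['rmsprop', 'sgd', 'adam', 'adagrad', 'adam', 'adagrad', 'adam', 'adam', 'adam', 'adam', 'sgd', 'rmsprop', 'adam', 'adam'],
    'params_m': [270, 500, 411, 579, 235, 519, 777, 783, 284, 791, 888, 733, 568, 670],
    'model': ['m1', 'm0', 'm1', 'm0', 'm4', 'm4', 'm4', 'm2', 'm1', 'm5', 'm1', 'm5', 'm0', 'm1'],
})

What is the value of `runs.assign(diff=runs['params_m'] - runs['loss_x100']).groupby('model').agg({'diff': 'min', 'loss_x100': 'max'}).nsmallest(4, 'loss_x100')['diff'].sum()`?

1204

add column diff = runs['params_m'] - runs['loss_x100']:
    loss_x100      opt  params_m model  diff
0          79  rmsprop       270    m1   191
1          71      sgd       500    m0   429
2         160     adam       411    m1   251
3         486  adagrad       579    m0    93
4         438     adam       235    m4  -203
5         426  adagrad       519    m4    93
6         230     adam       777    m4   547
7         158     adam       783    m2   625
8          46     adam       284    m1   238
9         200     adam       791    m5   591
10        173      sgd       888    m1   715
11        125  rmsprop       733    m5   608
12         65     adam       568    m0   503
13        310     adam       670    m1   360
group by model: min(diff), max(loss_x100):
       diff  loss_x100
model                 
m0       93        486
m1      191        310
m2      625        158
m4     -203        438
m5      591        200
take 4 rows with smallest loss_x100:
       diff  loss_x100
model                 
m2      625        158
m5      591        200
m1      191        310
m4     -203        438
sum of column 'diff' → 1204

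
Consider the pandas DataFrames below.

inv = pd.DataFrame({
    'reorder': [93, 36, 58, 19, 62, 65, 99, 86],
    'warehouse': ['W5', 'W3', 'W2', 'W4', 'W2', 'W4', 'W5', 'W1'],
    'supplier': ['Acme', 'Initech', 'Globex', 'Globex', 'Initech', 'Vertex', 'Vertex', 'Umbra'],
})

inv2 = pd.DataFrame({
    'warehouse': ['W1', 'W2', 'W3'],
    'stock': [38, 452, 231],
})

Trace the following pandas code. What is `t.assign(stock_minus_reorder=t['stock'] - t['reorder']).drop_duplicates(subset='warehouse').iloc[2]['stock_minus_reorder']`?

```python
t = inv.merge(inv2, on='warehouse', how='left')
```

merge on 'warehouse' (how='left') → 8 rows:
   reorder warehouse supplier  stock
0       93        W5     Acme    NaN
1       36        W3  Initech  231.0
2       58        W2   Globex  452.0
3       19        W4   Globex    NaN
4       62        W2  Initech  452.0
5       65        W4   Vertex    NaN
6       99        W5   Vertex    NaN
7       86        W1    Umbra   38.0
add column stock_minus_reorder = t['stock'] - t['reorder']:
   reorder warehouse supplier  stock  stock_minus_reorder
0       93        W5     Acme    NaN                  NaN
1       36        W3  Initech  231.0                195.0
2       58        W2   Globex  452.0                394.0
3       19        W4   Globex    NaN                  NaN
4       62        W2  Initech  452.0                390.0
5       65        W4   Vertex    NaN                  NaN
6       99        W5   Vertex    NaN                  NaN
7       86        W1    Umbra   38.0                -48.0
drop duplicate warehouse (keep=first):
   reorder warehouse supplier  stock  stock_minus_reorder
0       93        W5     Acme    NaN                  NaN
1       36        W3  Initech  231.0                195.0
2       58        W2   Globex  452.0                394.0
3       19        W4   Globex    NaN                  NaN
7       86        W1    Umbra   38.0                -48.0
Reading off the value at position 2, column 'stock_minus_reorder', we get 394.0.

394.0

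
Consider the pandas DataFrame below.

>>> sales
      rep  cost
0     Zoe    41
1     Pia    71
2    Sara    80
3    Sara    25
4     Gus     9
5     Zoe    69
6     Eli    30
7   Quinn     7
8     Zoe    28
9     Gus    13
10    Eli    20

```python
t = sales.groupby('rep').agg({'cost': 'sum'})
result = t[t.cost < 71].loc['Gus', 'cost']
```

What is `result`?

22

group by rep, sum of cost:
       cost
rep        
Eli      50
Gus      22
Pia      71
Quinn     7
Sara    105
Zoe     138
filter rows where cost < 71:
       cost
rep        
Eli      50
Gus      22
Quinn     7
Taking the value at row 'Gus', column 'cost' gives 22.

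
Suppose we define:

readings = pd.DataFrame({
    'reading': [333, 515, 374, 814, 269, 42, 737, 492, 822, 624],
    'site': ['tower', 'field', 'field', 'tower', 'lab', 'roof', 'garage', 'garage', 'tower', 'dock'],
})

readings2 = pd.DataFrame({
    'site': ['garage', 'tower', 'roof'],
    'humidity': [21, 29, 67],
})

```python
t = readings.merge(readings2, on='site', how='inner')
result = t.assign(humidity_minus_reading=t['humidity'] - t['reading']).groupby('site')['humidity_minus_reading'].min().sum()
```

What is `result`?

-1484

merge on 'site' (how='inner') → 6 rows:
   reading    site  humidity
0      333   tower        29
1      814   tower        29
2       42    roof        67
3      737  garage        21
4      492  garage        21
5      822   tower        29
add column humidity_minus_reading = t['humidity'] - t['reading']:
   reading    site  humidity  humidity_minus_reading
0      333   tower        29                    -304
1      814   tower        29                    -785
2       42    roof        67                      25
3      737  garage        21                    -716
4      492  garage        21                    -471
5      822   tower        29                    -793
group by site, min of humidity_minus_reading:
site
garage   -716
roof       25
tower    -793
Name: humidity_minus_reading, dtype: int64
So sum() = -1484.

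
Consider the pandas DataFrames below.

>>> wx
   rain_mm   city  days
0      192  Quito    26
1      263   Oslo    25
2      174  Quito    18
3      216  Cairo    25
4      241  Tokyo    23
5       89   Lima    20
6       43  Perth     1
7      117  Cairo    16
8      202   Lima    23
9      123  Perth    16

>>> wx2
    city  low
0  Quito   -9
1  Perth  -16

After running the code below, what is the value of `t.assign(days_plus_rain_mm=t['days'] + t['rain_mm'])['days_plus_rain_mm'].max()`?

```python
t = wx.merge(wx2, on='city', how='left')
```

merge on 'city' (how='left') → 10 rows:
   rain_mm   city  days   low
0      192  Quito    26  -9.0
1      263   Oslo    25   NaN
2      174  Quito    18  -9.0
3      216  Cairo    25   NaN
4      241  Tokyo    23   NaN
5       89   Lima    20   NaN
6       43  Perth     1 -16.0
7      117  Cairo    16   NaN
8      202   Lima    23   NaN
9      123  Perth    16 -16.0
add column days_plus_rain_mm = t['days'] + t['rain_mm']:
   rain_mm   city  days   low  days_plus_rain_mm
0      192  Quito    26  -9.0                218
1      263   Oslo    25   NaN                288
2      174  Quito    18  -9.0                192
3      216  Cairo    25   NaN                241
4      241  Tokyo    23   NaN                264
5       89   Lima    20   NaN                109
6       43  Perth     1 -16.0                 44
7      117  Cairo    16   NaN                133
8      202   Lima    23   NaN                225
9      123  Perth    16 -16.0                139
Reading off the max of column 'days_plus_rain_mm', we get 288.

288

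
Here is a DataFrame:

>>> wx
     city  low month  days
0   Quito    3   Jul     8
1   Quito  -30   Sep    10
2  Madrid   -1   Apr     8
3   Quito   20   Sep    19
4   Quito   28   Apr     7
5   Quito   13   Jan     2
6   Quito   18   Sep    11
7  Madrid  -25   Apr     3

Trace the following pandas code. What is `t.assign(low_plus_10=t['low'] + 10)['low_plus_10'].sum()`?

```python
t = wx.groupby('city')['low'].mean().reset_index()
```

group by city, mean of low:
city
Madrid   -13.000000
Quito      8.666667
Name: low, dtype: float64
reset_index():
     city        low
0  Madrid -13.000000
1   Quito   8.666667
add column low_plus_10 = t['low'] + 10:
     city        low  low_plus_10
0  Madrid -13.000000    -3.000000
1   Quito   8.666667    18.666667
sum of column 'low_plus_10' → 15.6666666667

15.6666666667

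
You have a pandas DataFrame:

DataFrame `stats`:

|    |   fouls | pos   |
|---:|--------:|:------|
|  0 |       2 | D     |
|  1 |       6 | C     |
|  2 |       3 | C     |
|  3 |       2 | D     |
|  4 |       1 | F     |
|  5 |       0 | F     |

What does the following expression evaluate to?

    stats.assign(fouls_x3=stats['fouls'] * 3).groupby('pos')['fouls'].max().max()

6

add column fouls_x3 = stats['fouls'] * 3:
   fouls pos  fouls_x3
0      2   D         6
1      6   C        18
2      3   C         9
3      2   D         6
4      1   F         3
5      0   F         0
group by pos, max of fouls:
pos
C    6
D    2
F    1
Name: fouls, dtype: int64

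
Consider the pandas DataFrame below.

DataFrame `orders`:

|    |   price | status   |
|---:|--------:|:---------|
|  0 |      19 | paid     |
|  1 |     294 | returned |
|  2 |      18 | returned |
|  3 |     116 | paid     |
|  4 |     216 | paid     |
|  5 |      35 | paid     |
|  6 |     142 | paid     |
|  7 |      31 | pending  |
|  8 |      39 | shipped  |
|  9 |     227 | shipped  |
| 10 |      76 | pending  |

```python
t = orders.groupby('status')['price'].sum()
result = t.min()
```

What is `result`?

group by status, sum of price:
status
paid        528
pending     107
returned    312
shipped     266
Name: price, dtype: int64
So min() = 107.

107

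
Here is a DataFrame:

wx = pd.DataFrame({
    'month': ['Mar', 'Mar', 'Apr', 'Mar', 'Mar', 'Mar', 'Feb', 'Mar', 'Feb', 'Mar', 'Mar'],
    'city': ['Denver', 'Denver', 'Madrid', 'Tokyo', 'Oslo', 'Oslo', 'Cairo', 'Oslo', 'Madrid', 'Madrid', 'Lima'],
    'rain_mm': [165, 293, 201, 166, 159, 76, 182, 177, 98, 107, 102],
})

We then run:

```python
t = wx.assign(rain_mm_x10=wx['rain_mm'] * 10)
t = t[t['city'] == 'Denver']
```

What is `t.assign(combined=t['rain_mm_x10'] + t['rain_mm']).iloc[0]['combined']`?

add column rain_mm_x10 = wx['rain_mm'] * 10:
   month    city  rain_mm  rain_mm_x10
0    Mar  Denver      165         1650
1    Mar  Denver      293         2930
2    Apr  Madrid      201         2010
3    Mar   Tokyo      166         1660
4    Mar    Oslo      159         1590
5    Mar    Oslo       76          760
6    Feb   Cairo      182         1820
7    Mar    Oslo      177         1770
8    Feb  Madrid       98          980
9    Mar  Madrid      107         1070
10   Mar    Lima      102         1020
filter rows where city == 'Denver':
  month    city  rain_mm  rain_mm_x10
0   Mar  Denver      165         1650
1   Mar  Denver      293         2930
add column combined = t['rain_mm_x10'] + t['rain_mm']:
  month    city  rain_mm  rain_mm_x10  combined
0   Mar  Denver      165         1650      1815
1   Mar  Denver      293         2930      3223

1815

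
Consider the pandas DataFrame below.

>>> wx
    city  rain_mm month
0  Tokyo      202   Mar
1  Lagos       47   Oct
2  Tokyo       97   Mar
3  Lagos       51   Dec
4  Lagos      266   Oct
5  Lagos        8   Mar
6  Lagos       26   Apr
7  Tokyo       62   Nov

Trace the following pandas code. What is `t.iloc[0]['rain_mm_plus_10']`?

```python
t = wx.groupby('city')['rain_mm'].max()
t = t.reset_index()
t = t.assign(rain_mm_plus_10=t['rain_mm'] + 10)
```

276

group by city, max of rain_mm:
city
Lagos    266
Tokyo    202
Name: rain_mm, dtype: int64
reset_index():
    city  rain_mm
0  Lagos      266
1  Tokyo      202
add column rain_mm_plus_10 = t['rain_mm'] + 10:
    city  rain_mm  rain_mm_plus_10
0  Lagos      266              276
1  Tokyo      202              212
Finally, value at position 0, column 'rain_mm_plus_10' = 276.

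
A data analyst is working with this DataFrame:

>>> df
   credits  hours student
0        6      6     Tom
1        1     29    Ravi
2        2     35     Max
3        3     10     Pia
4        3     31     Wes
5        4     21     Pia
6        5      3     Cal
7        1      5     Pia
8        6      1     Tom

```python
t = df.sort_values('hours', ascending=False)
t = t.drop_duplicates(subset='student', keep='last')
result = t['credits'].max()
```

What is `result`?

sort by hours descending:
   credits  hours student
2        2     35     Max
4        3     31     Wes
1        1     29    Ravi
5        4     21     Pia
3        3     10     Pia
0        6      6     Tom
7        1      5     Pia
6        5      3     Cal
8        6      1     Tom
drop duplicate student (keep=last):
   credits  hours student
2        2     35     Max
4        3     31     Wes
1        1     29    Ravi
7        1      5     Pia
6        5      3     Cal
8        6      1     Tom
Reading off the max of column 'credits', we get 6.

6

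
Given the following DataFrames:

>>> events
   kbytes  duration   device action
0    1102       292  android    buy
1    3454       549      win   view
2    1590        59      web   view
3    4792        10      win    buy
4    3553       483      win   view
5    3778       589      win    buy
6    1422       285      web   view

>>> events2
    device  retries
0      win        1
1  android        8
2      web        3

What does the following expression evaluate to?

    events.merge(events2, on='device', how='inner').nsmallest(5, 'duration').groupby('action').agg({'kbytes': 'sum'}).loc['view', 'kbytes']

merge on 'device' (how='inner') → 7 rows:
   kbytes  duration   device action  retries
0    1102       292  android    buy        8
1    3454       549      win   view        1
2    1590        59      web   view        3
3    4792        10      win    buy        1
4    3553       483      win   view        1
5    3778       589      win    buy        1
6    1422       285      web   view        3
take 5 rows with smallest duration:
   kbytes  duration   device action  retries
3    4792        10      win    buy        1
2    1590        59      web   view        3
6    1422       285      web   view        3
0    1102       292  android    buy        8
4    3553       483      win   view        1
group by action, sum of kbytes:
        kbytes
action        
buy       5894
view      6565

6565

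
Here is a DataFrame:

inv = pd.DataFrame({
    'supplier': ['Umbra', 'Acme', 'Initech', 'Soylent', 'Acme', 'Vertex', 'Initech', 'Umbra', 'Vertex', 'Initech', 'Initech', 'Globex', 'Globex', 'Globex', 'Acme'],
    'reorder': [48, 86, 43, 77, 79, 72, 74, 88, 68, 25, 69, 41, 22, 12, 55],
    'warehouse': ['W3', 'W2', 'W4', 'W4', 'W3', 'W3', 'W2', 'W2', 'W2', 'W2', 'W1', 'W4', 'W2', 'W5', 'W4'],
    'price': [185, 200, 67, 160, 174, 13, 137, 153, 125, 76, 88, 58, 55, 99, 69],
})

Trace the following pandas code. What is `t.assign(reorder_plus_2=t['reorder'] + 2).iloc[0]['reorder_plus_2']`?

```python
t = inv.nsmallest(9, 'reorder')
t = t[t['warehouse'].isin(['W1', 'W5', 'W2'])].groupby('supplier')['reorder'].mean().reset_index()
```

take 9 rows with smallest reorder:
   supplier  reorder warehouse  price
13   Globex       12        W5     99
12   Globex       22        W2     55
9   Initech       25        W2     76
11   Globex       41        W4     58
2   Initech       43        W4     67
0     Umbra       48        W3    185
14     Acme       55        W4     69
8    Vertex       68        W2    125
10  Initech       69        W1     88
filter rows where warehouse in ['W1', 'W5', 'W2']:
   supplier  reorder warehouse  price
13   Globex       12        W5     99
12   Globex       22        W2     55
9   Initech       25        W2     76
8    Vertex       68        W2    125
10  Initech       69        W1     88
group by supplier, mean of reorder:
supplier
Globex     17.0
Initech    47.0
Vertex     68.0
Name: reorder, dtype: float64
reset_index():
  supplier  reorder
0   Globex     17.0
1  Initech     47.0
2   Vertex     68.0
add column reorder_plus_2 = t['reorder'] + 2:
  supplier  reorder  reorder_plus_2
0   Globex     17.0            19.0
1  Initech     47.0            49.0
2   Vertex     68.0            70.0

19.0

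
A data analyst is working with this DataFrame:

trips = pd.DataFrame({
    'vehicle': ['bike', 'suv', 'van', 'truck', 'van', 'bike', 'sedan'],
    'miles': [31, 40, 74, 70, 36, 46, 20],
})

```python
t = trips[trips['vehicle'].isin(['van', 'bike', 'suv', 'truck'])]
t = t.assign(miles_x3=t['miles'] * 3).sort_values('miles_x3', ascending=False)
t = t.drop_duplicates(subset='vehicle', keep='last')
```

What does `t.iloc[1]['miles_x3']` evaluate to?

120

filter rows where vehicle in ['van', 'bike', 'suv', 'truck']:
  vehicle  miles
0    bike     31
1     suv     40
2     van     74
3   truck     70
4     van     36
5    bike     46
add column miles_x3 = t['miles'] * 3:
  vehicle  miles  miles_x3
0    bike     31        93
1     suv     40       120
2     van     74       222
3   truck     70       210
4     van     36       108
5    bike     46       138
sort by miles_x3 descending:
  vehicle  miles  miles_x3
2     van     74       222
3   truck     70       210
5    bike     46       138
1     suv     40       120
4     van     36       108
0    bike     31        93
drop duplicate vehicle (keep=last):
  vehicle  miles  miles_x3
3   truck     70       210
1     suv     40       120
4     van     36       108
0    bike     31        93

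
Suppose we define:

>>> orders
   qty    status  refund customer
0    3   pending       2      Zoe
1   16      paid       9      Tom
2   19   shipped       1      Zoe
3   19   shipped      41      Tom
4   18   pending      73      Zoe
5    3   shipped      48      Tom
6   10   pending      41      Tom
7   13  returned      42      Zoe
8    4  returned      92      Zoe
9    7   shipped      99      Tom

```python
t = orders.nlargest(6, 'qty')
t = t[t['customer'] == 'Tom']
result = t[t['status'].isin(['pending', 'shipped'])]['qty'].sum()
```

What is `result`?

take 6 rows with largest qty:
   qty    status  refund customer
2   19   shipped       1      Zoe
3   19   shipped      41      Tom
4   18   pending      73      Zoe
1   16      paid       9      Tom
7   13  returned      42      Zoe
6   10   pending      41      Tom
filter rows where customer == 'Tom':
   qty   status  refund customer
3   19  shipped      41      Tom
1   16     paid       9      Tom
6   10  pending      41      Tom
filter rows where status in ['pending', 'shipped']:
   qty   status  refund customer
3   19  shipped      41      Tom
6   10  pending      41      Tom
sum of column 'qty' → 29

29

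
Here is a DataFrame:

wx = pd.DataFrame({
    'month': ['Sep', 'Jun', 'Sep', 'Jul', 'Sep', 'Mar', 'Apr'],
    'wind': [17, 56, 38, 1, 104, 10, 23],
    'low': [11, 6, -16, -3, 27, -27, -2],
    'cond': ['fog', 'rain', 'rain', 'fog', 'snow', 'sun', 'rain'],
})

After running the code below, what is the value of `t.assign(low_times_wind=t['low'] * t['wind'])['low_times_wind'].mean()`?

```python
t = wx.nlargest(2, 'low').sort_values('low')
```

take 2 rows with largest low:
  month  wind  low  cond
4   Sep   104   27  snow
0   Sep    17   11   fog
sort by low:
  month  wind  low  cond
0   Sep    17   11   fog
4   Sep   104   27  snow
add column low_times_wind = t['low'] * t['wind']:
  month  wind  low  cond  low_times_wind
0   Sep    17   11   fog             187
4   Sep   104   27  snow            2808
Reading off the mean of column 'low_times_wind', we get 1497.5.

1497.5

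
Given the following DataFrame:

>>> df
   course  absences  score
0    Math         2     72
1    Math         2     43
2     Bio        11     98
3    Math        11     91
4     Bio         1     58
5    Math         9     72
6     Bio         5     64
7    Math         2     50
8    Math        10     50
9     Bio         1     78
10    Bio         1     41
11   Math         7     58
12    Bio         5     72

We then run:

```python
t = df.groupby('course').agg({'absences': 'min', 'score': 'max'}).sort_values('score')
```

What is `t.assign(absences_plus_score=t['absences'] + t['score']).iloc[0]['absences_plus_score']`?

93

group by course: min(absences), max(score):
        absences  score
course                 
Bio            1     98
Math           2     91
sort by score:
        absences  score
course                 
Math           2     91
Bio            1     98
add column absences_plus_score = t['absences'] + t['score']:
        absences  score  absences_plus_score
course                                      
Math           2     91                   93
Bio            1     98                   99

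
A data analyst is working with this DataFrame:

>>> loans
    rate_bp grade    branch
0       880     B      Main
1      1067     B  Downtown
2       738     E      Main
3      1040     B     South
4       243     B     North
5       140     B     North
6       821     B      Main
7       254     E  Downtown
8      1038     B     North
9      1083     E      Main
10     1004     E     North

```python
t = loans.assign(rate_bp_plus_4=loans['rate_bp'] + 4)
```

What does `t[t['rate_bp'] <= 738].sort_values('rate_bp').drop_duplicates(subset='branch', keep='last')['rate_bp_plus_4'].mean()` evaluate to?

415.666666667

add column rate_bp_plus_4 = loans['rate_bp'] + 4:
    rate_bp grade    branch  rate_bp_plus_4
0       880     B      Main             884
1      1067     B  Downtown            1071
2       738     E      Main             742
3      1040     B     South            1044
4       243     B     North             247
5       140     B     North             144
6       821     B      Main             825
7       254     E  Downtown             258
8      1038     B     North            1042
9      1083     E      Main            1087
10     1004     E     North            1008
filter rows where rate_bp <= 738:
   rate_bp grade    branch  rate_bp_plus_4
2      738     E      Main             742
4      243     B     North             247
5      140     B     North             144
7      254     E  Downtown             258
sort by rate_bp:
   rate_bp grade    branch  rate_bp_plus_4
5      140     B     North             144
4      243     B     North             247
7      254     E  Downtown             258
2      738     E      Main             742
drop duplicate branch (keep=last):
   rate_bp grade    branch  rate_bp_plus_4
4      243     B     North             247
7      254     E  Downtown             258
2      738     E      Main             742
Reading off the mean of column 'rate_bp_plus_4', we get 415.666666667.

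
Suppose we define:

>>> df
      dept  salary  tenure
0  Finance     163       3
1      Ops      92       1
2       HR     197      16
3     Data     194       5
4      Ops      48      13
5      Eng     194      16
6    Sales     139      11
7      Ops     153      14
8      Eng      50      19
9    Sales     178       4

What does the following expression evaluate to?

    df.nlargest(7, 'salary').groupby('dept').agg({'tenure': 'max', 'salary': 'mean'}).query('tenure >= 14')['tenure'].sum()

46

take 7 rows with largest salary:
      dept  salary  tenure
2       HR     197      16
3     Data     194       5
5      Eng     194      16
9    Sales     178       4
0  Finance     163       3
7      Ops     153      14
6    Sales     139      11
group by dept: max(tenure), mean(salary):
         tenure  salary
dept                   
Data          5   194.0
Eng          16   194.0
Finance       3   163.0
HR           16   197.0
Ops          14   153.0
Sales        11   158.5
filter rows where tenure >= 14:
      tenure  salary
dept                
Eng       16   194.0
HR        16   197.0
Ops       14   153.0
Taking the sum of column 'tenure' gives 46.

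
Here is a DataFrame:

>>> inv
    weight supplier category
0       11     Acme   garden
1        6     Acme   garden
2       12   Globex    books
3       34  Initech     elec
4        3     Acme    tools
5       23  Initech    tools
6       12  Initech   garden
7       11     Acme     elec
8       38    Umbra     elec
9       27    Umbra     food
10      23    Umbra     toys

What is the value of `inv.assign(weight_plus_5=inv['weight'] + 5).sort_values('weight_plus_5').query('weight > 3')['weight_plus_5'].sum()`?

247

add column weight_plus_5 = inv['weight'] + 5:
    weight supplier category  weight_plus_5
0       11     Acme   garden             16
1        6     Acme   garden             11
2       12   Globex    books             17
3       34  Initech     elec             39
4        3     Acme    tools              8
5       23  Initech    tools             28
6       12  Initech   garden             17
7       11     Acme     elec             16
8       38    Umbra     elec             43
9       27    Umbra     food             32
10      23    Umbra     toys             28
sort by weight_plus_5:
    weight supplier category  weight_plus_5
4        3     Acme    tools              8
1        6     Acme   garden             11
0       11     Acme   garden             16
7       11     Acme     elec             16
2       12   Globex    books             17
6       12  Initech   garden             17
5       23  Initech    tools             28
10      23    Umbra     toys             28
9       27    Umbra     food             32
3       34  Initech     elec             39
8       38    Umbra     elec             43
filter rows where weight > 3:
    weight supplier category  weight_plus_5
1        6     Acme   garden             11
0       11     Acme   garden             16
7       11     Acme     elec             16
2       12   Globex    books             17
6       12  Initech   garden             17
5       23  Initech    tools             28
10      23    Umbra     toys             28
9       27    Umbra     food             32
3       34  Initech     elec             39
8       38    Umbra     elec             43
sum of column 'weight_plus_5' → 247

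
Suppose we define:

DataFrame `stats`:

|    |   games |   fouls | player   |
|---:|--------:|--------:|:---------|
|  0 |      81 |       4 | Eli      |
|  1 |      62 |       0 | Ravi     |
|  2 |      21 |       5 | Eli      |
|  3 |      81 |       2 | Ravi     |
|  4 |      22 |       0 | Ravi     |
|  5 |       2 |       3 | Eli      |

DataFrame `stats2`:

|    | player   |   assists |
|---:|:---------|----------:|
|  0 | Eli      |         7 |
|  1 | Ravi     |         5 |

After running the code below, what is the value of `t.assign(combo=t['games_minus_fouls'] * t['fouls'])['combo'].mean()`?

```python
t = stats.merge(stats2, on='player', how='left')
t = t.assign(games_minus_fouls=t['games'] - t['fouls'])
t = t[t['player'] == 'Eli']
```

merge on 'player' (how='left') → 6 rows:
   games  fouls player  assists
0     81      4    Eli        7
1     62      0   Ravi        5
2     21      5    Eli        7
3     81      2   Ravi        5
4     22      0   Ravi        5
5      2      3    Eli        7
add column games_minus_fouls = t['games'] - t['fouls']:
   games  fouls player  assists  games_minus_fouls
0     81      4    Eli        7                 77
1     62      0   Ravi        5                 62
2     21      5    Eli        7                 16
3     81      2   Ravi        5                 79
4     22      0   Ravi        5                 22
5      2      3    Eli        7                 -1
filter rows where player == 'Eli':
   games  fouls player  assists  games_minus_fouls
0     81      4    Eli        7                 77
2     21      5    Eli        7                 16
5      2      3    Eli        7                 -1
add column combo = t['games_minus_fouls'] * t['fouls']:
   games  fouls player  assists  games_minus_fouls  combo
0     81      4    Eli        7                 77    308
2     21      5    Eli        7                 16     80
5      2      3    Eli        7                 -1     -3
mean of column 'combo' → 128.333333333

128.333333333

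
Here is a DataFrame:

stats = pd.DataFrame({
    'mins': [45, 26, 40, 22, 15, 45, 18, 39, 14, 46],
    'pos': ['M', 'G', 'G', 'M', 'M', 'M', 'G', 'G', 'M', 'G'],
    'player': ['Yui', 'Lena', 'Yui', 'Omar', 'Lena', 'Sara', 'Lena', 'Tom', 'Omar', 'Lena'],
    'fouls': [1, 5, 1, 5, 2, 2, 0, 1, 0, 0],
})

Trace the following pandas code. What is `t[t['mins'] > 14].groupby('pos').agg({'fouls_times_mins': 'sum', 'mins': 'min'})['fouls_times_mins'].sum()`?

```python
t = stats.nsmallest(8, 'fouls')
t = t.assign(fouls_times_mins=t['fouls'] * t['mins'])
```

244

take 8 rows with smallest fouls:
   mins pos player  fouls
6    18   G   Lena      0
8    14   M   Omar      0
9    46   G   Lena      0
0    45   M    Yui      1
2    40   G    Yui      1
7    39   G    Tom      1
4    15   M   Lena      2
5    45   M   Sara      2
add column fouls_times_mins = t['fouls'] * t['mins']:
   mins pos player  fouls  fouls_times_mins
6    18   G   Lena      0                 0
8    14   M   Omar      0                 0
9    46   G   Lena      0                 0
0    45   M    Yui      1                45
2    40   G    Yui      1                40
7    39   G    Tom      1                39
4    15   M   Lena      2                30
5    45   M   Sara      2                90
filter rows where mins > 14:
   mins pos player  fouls  fouls_times_mins
6    18   G   Lena      0                 0
9    46   G   Lena      0                 0
0    45   M    Yui      1                45
2    40   G    Yui      1                40
7    39   G    Tom      1                39
4    15   M   Lena      2                30
5    45   M   Sara      2                90
group by pos: sum(fouls_times_mins), min(mins):
     fouls_times_mins  mins
pos                        
G                  79    18
M                 165    15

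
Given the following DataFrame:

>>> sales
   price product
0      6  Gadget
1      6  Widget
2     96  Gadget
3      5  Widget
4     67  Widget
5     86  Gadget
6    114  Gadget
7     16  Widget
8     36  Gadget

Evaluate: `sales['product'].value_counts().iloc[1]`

value_counts of product:
product
Gadget    5
Widget    4
Name: count, dtype: int64
The value at position 1 is 4.

4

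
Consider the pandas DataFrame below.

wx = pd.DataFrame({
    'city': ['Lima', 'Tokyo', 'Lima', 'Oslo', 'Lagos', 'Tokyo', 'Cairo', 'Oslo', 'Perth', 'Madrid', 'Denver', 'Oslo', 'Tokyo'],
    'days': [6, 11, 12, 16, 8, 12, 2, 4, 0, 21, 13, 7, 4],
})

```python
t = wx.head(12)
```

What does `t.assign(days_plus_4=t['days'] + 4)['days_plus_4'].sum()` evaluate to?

take first 12 rows:
      city  days
0     Lima     6
1    Tokyo    11
2     Lima    12
3     Oslo    16
4    Lagos     8
5    Tokyo    12
6    Cairo     2
7     Oslo     4
8    Perth     0
9   Madrid    21
10  Denver    13
11    Oslo     7
add column days_plus_4 = t['days'] + 4:
      city  days  days_plus_4
0     Lima     6           10
1    Tokyo    11           15
2     Lima    12           16
3     Oslo    16           20
4    Lagos     8           12
5    Tokyo    12           16
6    Cairo     2            6
7     Oslo     4            8
8    Perth     0            4
9   Madrid    21           25
10  Denver    13           17
11    Oslo     7           11

160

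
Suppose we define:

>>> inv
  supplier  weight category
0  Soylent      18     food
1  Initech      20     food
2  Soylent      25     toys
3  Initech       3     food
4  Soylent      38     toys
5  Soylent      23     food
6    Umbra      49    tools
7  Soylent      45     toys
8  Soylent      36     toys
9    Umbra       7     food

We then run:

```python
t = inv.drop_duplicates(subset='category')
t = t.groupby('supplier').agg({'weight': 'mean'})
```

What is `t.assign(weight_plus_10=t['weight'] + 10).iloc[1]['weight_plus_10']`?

drop duplicate category (keep=first):
  supplier  weight category
0  Soylent      18     food
2  Soylent      25     toys
6    Umbra      49    tools
group by supplier, mean of weight:
          weight
supplier        
Soylent     21.5
Umbra       49.0
add column weight_plus_10 = t['weight'] + 10:
          weight  weight_plus_10
supplier                        
Soylent     21.5            31.5
Umbra       49.0            59.0

59.0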